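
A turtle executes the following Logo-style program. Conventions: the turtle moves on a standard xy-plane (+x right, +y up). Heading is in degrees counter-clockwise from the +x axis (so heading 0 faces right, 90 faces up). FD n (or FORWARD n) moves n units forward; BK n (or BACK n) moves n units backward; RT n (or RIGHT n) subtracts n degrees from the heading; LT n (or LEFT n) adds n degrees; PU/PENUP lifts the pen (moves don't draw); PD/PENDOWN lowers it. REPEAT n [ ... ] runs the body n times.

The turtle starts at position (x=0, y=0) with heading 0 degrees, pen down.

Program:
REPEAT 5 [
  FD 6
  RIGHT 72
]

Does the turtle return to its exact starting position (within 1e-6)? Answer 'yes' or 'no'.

Answer: yes

Derivation:
Executing turtle program step by step:
Start: pos=(0,0), heading=0, pen down
REPEAT 5 [
  -- iteration 1/5 --
  FD 6: (0,0) -> (6,0) [heading=0, draw]
  RT 72: heading 0 -> 288
  -- iteration 2/5 --
  FD 6: (6,0) -> (7.854,-5.706) [heading=288, draw]
  RT 72: heading 288 -> 216
  -- iteration 3/5 --
  FD 6: (7.854,-5.706) -> (3,-9.233) [heading=216, draw]
  RT 72: heading 216 -> 144
  -- iteration 4/5 --
  FD 6: (3,-9.233) -> (-1.854,-5.706) [heading=144, draw]
  RT 72: heading 144 -> 72
  -- iteration 5/5 --
  FD 6: (-1.854,-5.706) -> (0,0) [heading=72, draw]
  RT 72: heading 72 -> 0
]
Final: pos=(0,0), heading=0, 5 segment(s) drawn

Start position: (0, 0)
Final position: (0, 0)
Distance = 0; < 1e-6 -> CLOSED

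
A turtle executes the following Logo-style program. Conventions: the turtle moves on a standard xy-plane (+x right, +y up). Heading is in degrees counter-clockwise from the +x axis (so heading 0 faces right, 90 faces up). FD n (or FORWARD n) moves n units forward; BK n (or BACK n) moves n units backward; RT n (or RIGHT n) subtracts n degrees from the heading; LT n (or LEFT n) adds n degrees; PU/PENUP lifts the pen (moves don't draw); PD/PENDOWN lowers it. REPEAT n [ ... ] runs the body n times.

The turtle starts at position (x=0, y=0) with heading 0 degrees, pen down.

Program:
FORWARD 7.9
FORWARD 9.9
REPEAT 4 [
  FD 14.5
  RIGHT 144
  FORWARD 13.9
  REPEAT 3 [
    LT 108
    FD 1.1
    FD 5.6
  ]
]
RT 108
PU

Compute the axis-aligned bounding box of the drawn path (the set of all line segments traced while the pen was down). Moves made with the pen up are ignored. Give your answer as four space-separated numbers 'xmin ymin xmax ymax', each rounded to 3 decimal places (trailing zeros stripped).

Answer: 0 -12.108 32.3 6.372

Derivation:
Executing turtle program step by step:
Start: pos=(0,0), heading=0, pen down
FD 7.9: (0,0) -> (7.9,0) [heading=0, draw]
FD 9.9: (7.9,0) -> (17.8,0) [heading=0, draw]
REPEAT 4 [
  -- iteration 1/4 --
  FD 14.5: (17.8,0) -> (32.3,0) [heading=0, draw]
  RT 144: heading 0 -> 216
  FD 13.9: (32.3,0) -> (21.055,-8.17) [heading=216, draw]
  REPEAT 3 [
    -- iteration 1/3 --
    LT 108: heading 216 -> 324
    FD 1.1: (21.055,-8.17) -> (21.945,-8.817) [heading=324, draw]
    FD 5.6: (21.945,-8.817) -> (26.475,-12.108) [heading=324, draw]
    -- iteration 2/3 --
    LT 108: heading 324 -> 72
    FD 1.1: (26.475,-12.108) -> (26.815,-11.062) [heading=72, draw]
    FD 5.6: (26.815,-11.062) -> (28.545,-5.736) [heading=72, draw]
    -- iteration 3/3 --
    LT 108: heading 72 -> 180
    FD 1.1: (28.545,-5.736) -> (27.445,-5.736) [heading=180, draw]
    FD 5.6: (27.445,-5.736) -> (21.845,-5.736) [heading=180, draw]
  ]
  -- iteration 2/4 --
  FD 14.5: (21.845,-5.736) -> (7.345,-5.736) [heading=180, draw]
  RT 144: heading 180 -> 36
  FD 13.9: (7.345,-5.736) -> (18.591,2.434) [heading=36, draw]
  REPEAT 3 [
    -- iteration 1/3 --
    LT 108: heading 36 -> 144
    FD 1.1: (18.591,2.434) -> (17.701,3.08) [heading=144, draw]
    FD 5.6: (17.701,3.08) -> (13.17,6.372) [heading=144, draw]
    -- iteration 2/3 --
    LT 108: heading 144 -> 252
    FD 1.1: (13.17,6.372) -> (12.83,5.326) [heading=252, draw]
    FD 5.6: (12.83,5.326) -> (11.1,0) [heading=252, draw]
    -- iteration 3/3 --
    LT 108: heading 252 -> 0
    FD 1.1: (11.1,0) -> (12.2,0) [heading=0, draw]
    FD 5.6: (12.2,0) -> (17.8,0) [heading=0, draw]
  ]
  -- iteration 3/4 --
  FD 14.5: (17.8,0) -> (32.3,0) [heading=0, draw]
  RT 144: heading 0 -> 216
  FD 13.9: (32.3,0) -> (21.055,-8.17) [heading=216, draw]
  REPEAT 3 [
    -- iteration 1/3 --
    LT 108: heading 216 -> 324
    FD 1.1: (21.055,-8.17) -> (21.945,-8.817) [heading=324, draw]
    FD 5.6: (21.945,-8.817) -> (26.475,-12.108) [heading=324, draw]
    -- iteration 2/3 --
    LT 108: heading 324 -> 72
    FD 1.1: (26.475,-12.108) -> (26.815,-11.062) [heading=72, draw]
    FD 5.6: (26.815,-11.062) -> (28.545,-5.736) [heading=72, draw]
    -- iteration 3/3 --
    LT 108: heading 72 -> 180
    FD 1.1: (28.545,-5.736) -> (27.445,-5.736) [heading=180, draw]
    FD 5.6: (27.445,-5.736) -> (21.845,-5.736) [heading=180, draw]
  ]
  -- iteration 4/4 --
  FD 14.5: (21.845,-5.736) -> (7.345,-5.736) [heading=180, draw]
  RT 144: heading 180 -> 36
  FD 13.9: (7.345,-5.736) -> (18.591,2.434) [heading=36, draw]
  REPEAT 3 [
    -- iteration 1/3 --
    LT 108: heading 36 -> 144
    FD 1.1: (18.591,2.434) -> (17.701,3.08) [heading=144, draw]
    FD 5.6: (17.701,3.08) -> (13.17,6.372) [heading=144, draw]
    -- iteration 2/3 --
    LT 108: heading 144 -> 252
    FD 1.1: (13.17,6.372) -> (12.83,5.326) [heading=252, draw]
    FD 5.6: (12.83,5.326) -> (11.1,0) [heading=252, draw]
    -- iteration 3/3 --
    LT 108: heading 252 -> 0
    FD 1.1: (11.1,0) -> (12.2,0) [heading=0, draw]
    FD 5.6: (12.2,0) -> (17.8,0) [heading=0, draw]
  ]
]
RT 108: heading 0 -> 252
PU: pen up
Final: pos=(17.8,0), heading=252, 34 segment(s) drawn

Segment endpoints: x in {0, 7.345, 7.9, 11.1, 11.1, 12.2, 12.2, 12.83, 13.17, 17.701, 17.8, 17.8, 18.591, 21.055, 21.055, 21.845, 21.945, 21.945, 26.475, 26.475, 26.815, 26.815, 27.445, 27.445, 28.545, 28.545, 32.3, 32.3}, y in {-12.108, -11.062, -8.817, -8.17, -5.736, -5.736, -5.736, -5.736, -5.736, 0, 0, 0, 0, 0, 0, 0, 0, 2.434, 2.434, 3.08, 3.08, 5.326, 5.326, 6.372, 6.372}
xmin=0, ymin=-12.108, xmax=32.3, ymax=6.372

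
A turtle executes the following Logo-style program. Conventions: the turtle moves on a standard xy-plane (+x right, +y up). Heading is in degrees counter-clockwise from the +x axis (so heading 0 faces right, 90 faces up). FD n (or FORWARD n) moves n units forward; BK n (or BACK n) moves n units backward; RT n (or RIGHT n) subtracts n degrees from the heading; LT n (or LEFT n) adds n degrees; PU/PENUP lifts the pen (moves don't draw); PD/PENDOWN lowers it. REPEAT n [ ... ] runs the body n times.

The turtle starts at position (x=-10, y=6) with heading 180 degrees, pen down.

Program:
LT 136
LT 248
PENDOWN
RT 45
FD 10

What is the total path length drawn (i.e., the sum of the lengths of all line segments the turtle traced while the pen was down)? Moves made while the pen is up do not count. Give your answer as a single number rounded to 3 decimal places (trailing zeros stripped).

Answer: 10

Derivation:
Executing turtle program step by step:
Start: pos=(-10,6), heading=180, pen down
LT 136: heading 180 -> 316
LT 248: heading 316 -> 204
PD: pen down
RT 45: heading 204 -> 159
FD 10: (-10,6) -> (-19.336,9.584) [heading=159, draw]
Final: pos=(-19.336,9.584), heading=159, 1 segment(s) drawn

Segment lengths:
  seg 1: (-10,6) -> (-19.336,9.584), length = 10
Total = 10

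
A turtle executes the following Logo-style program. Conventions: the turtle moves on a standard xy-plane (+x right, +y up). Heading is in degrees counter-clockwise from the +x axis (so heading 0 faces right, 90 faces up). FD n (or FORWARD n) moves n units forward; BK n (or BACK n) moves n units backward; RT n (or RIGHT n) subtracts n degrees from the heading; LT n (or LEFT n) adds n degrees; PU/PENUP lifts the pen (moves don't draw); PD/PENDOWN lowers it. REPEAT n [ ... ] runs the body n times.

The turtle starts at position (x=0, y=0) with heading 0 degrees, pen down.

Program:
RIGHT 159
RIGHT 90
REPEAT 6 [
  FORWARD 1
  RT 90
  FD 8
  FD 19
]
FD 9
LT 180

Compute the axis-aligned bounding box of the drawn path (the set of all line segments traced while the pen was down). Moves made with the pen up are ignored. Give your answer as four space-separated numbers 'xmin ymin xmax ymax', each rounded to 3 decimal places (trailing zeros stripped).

Executing turtle program step by step:
Start: pos=(0,0), heading=0, pen down
RT 159: heading 0 -> 201
RT 90: heading 201 -> 111
REPEAT 6 [
  -- iteration 1/6 --
  FD 1: (0,0) -> (-0.358,0.934) [heading=111, draw]
  RT 90: heading 111 -> 21
  FD 8: (-0.358,0.934) -> (7.11,3.801) [heading=21, draw]
  FD 19: (7.11,3.801) -> (24.848,10.61) [heading=21, draw]
  -- iteration 2/6 --
  FD 1: (24.848,10.61) -> (25.782,10.968) [heading=21, draw]
  RT 90: heading 21 -> 291
  FD 8: (25.782,10.968) -> (28.649,3.499) [heading=291, draw]
  FD 19: (28.649,3.499) -> (35.458,-14.239) [heading=291, draw]
  -- iteration 3/6 --
  FD 1: (35.458,-14.239) -> (35.816,-15.172) [heading=291, draw]
  RT 90: heading 291 -> 201
  FD 8: (35.816,-15.172) -> (28.348,-18.039) [heading=201, draw]
  FD 19: (28.348,-18.039) -> (10.61,-24.848) [heading=201, draw]
  -- iteration 4/6 --
  FD 1: (10.61,-24.848) -> (9.676,-25.207) [heading=201, draw]
  RT 90: heading 201 -> 111
  FD 8: (9.676,-25.207) -> (6.809,-17.738) [heading=111, draw]
  FD 19: (6.809,-17.738) -> (0,0) [heading=111, draw]
  -- iteration 5/6 --
  FD 1: (0,0) -> (-0.358,0.934) [heading=111, draw]
  RT 90: heading 111 -> 21
  FD 8: (-0.358,0.934) -> (7.11,3.801) [heading=21, draw]
  FD 19: (7.11,3.801) -> (24.848,10.61) [heading=21, draw]
  -- iteration 6/6 --
  FD 1: (24.848,10.61) -> (25.782,10.968) [heading=21, draw]
  RT 90: heading 21 -> 291
  FD 8: (25.782,10.968) -> (28.649,3.499) [heading=291, draw]
  FD 19: (28.649,3.499) -> (35.458,-14.239) [heading=291, draw]
]
FD 9: (35.458,-14.239) -> (38.683,-22.641) [heading=291, draw]
LT 180: heading 291 -> 111
Final: pos=(38.683,-22.641), heading=111, 19 segment(s) drawn

Segment endpoints: x in {-0.358, -0.358, 0, 0, 6.809, 7.11, 7.11, 9.676, 10.61, 24.848, 24.848, 25.782, 25.782, 28.348, 28.649, 28.649, 35.458, 35.458, 35.816, 38.683}, y in {-25.207, -24.848, -22.641, -18.039, -17.738, -15.172, -14.239, -14.239, 0, 0, 0.934, 0.934, 3.499, 3.801, 3.801, 10.61, 10.61, 10.968, 10.968}
xmin=-0.358, ymin=-25.207, xmax=38.683, ymax=10.968

Answer: -0.358 -25.207 38.683 10.968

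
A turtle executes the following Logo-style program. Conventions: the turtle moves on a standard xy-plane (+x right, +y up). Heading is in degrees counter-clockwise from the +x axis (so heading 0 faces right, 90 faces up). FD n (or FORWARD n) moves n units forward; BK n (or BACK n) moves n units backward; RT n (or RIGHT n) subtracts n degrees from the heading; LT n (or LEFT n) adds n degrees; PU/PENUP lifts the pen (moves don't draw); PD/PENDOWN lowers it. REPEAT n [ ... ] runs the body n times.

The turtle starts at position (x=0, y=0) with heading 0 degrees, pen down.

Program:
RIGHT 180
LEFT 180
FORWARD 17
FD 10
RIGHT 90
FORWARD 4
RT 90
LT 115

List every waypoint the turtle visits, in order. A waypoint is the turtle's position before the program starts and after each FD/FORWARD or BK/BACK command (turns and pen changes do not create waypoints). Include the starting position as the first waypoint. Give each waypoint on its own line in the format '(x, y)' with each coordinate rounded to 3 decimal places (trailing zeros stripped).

Answer: (0, 0)
(17, 0)
(27, 0)
(27, -4)

Derivation:
Executing turtle program step by step:
Start: pos=(0,0), heading=0, pen down
RT 180: heading 0 -> 180
LT 180: heading 180 -> 0
FD 17: (0,0) -> (17,0) [heading=0, draw]
FD 10: (17,0) -> (27,0) [heading=0, draw]
RT 90: heading 0 -> 270
FD 4: (27,0) -> (27,-4) [heading=270, draw]
RT 90: heading 270 -> 180
LT 115: heading 180 -> 295
Final: pos=(27,-4), heading=295, 3 segment(s) drawn
Waypoints (4 total):
(0, 0)
(17, 0)
(27, 0)
(27, -4)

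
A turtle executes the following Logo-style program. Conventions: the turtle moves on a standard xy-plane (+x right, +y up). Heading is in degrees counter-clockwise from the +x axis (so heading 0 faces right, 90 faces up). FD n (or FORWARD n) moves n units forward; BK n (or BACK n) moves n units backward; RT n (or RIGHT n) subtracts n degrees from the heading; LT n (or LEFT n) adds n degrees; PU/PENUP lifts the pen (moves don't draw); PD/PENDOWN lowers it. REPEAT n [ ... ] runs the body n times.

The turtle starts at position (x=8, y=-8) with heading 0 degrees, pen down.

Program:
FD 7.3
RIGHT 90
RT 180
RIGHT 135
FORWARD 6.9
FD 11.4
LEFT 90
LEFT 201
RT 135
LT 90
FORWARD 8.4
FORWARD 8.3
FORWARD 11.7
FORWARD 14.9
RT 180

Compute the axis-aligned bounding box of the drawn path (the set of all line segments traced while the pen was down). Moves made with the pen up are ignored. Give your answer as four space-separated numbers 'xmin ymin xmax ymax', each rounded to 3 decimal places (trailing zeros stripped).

Answer: -12.184 -36.457 28.24 -8

Derivation:
Executing turtle program step by step:
Start: pos=(8,-8), heading=0, pen down
FD 7.3: (8,-8) -> (15.3,-8) [heading=0, draw]
RT 90: heading 0 -> 270
RT 180: heading 270 -> 90
RT 135: heading 90 -> 315
FD 6.9: (15.3,-8) -> (20.179,-12.879) [heading=315, draw]
FD 11.4: (20.179,-12.879) -> (28.24,-20.94) [heading=315, draw]
LT 90: heading 315 -> 45
LT 201: heading 45 -> 246
RT 135: heading 246 -> 111
LT 90: heading 111 -> 201
FD 8.4: (28.24,-20.94) -> (20.398,-23.95) [heading=201, draw]
FD 8.3: (20.398,-23.95) -> (12.649,-26.925) [heading=201, draw]
FD 11.7: (12.649,-26.925) -> (1.726,-31.118) [heading=201, draw]
FD 14.9: (1.726,-31.118) -> (-12.184,-36.457) [heading=201, draw]
RT 180: heading 201 -> 21
Final: pos=(-12.184,-36.457), heading=21, 7 segment(s) drawn

Segment endpoints: x in {-12.184, 1.726, 8, 12.649, 15.3, 20.179, 20.398, 28.24}, y in {-36.457, -31.118, -26.925, -23.95, -20.94, -12.879, -8}
xmin=-12.184, ymin=-36.457, xmax=28.24, ymax=-8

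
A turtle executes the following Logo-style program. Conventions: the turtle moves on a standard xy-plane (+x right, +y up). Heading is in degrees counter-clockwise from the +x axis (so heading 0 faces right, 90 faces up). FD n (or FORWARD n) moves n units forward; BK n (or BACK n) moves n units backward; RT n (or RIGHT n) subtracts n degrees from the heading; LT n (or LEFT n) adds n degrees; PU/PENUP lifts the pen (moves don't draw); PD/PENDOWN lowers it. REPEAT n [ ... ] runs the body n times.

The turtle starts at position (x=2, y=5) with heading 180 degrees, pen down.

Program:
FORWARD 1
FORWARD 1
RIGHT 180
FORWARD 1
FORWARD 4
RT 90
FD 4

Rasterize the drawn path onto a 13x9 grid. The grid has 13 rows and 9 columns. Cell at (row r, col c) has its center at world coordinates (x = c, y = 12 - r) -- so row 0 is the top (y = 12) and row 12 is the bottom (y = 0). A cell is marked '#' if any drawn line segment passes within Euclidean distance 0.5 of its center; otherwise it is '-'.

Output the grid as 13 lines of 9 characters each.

Segment 0: (2,5) -> (1,5)
Segment 1: (1,5) -> (0,5)
Segment 2: (0,5) -> (1,5)
Segment 3: (1,5) -> (5,5)
Segment 4: (5,5) -> (5,1)

Answer: ---------
---------
---------
---------
---------
---------
---------
######---
-----#---
-----#---
-----#---
-----#---
---------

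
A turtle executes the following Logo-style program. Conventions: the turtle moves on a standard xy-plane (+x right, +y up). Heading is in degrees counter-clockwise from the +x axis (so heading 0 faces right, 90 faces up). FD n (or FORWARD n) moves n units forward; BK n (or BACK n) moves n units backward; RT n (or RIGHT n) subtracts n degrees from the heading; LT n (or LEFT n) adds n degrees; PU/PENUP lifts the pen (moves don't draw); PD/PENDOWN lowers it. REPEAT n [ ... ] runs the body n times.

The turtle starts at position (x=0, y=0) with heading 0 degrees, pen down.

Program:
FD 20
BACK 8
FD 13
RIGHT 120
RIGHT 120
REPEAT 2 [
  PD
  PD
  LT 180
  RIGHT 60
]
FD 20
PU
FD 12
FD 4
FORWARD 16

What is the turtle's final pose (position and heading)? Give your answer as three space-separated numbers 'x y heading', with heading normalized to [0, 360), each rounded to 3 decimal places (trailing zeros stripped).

Answer: 77 0 0

Derivation:
Executing turtle program step by step:
Start: pos=(0,0), heading=0, pen down
FD 20: (0,0) -> (20,0) [heading=0, draw]
BK 8: (20,0) -> (12,0) [heading=0, draw]
FD 13: (12,0) -> (25,0) [heading=0, draw]
RT 120: heading 0 -> 240
RT 120: heading 240 -> 120
REPEAT 2 [
  -- iteration 1/2 --
  PD: pen down
  PD: pen down
  LT 180: heading 120 -> 300
  RT 60: heading 300 -> 240
  -- iteration 2/2 --
  PD: pen down
  PD: pen down
  LT 180: heading 240 -> 60
  RT 60: heading 60 -> 0
]
FD 20: (25,0) -> (45,0) [heading=0, draw]
PU: pen up
FD 12: (45,0) -> (57,0) [heading=0, move]
FD 4: (57,0) -> (61,0) [heading=0, move]
FD 16: (61,0) -> (77,0) [heading=0, move]
Final: pos=(77,0), heading=0, 4 segment(s) drawn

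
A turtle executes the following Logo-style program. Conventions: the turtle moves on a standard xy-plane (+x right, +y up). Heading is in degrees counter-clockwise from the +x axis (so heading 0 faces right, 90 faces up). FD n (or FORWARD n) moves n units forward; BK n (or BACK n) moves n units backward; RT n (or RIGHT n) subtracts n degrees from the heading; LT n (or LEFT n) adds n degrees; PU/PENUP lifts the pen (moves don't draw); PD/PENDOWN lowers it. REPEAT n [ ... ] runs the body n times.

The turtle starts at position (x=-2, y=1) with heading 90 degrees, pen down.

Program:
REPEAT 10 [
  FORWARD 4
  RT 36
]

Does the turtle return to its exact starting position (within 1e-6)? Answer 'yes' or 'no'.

Answer: yes

Derivation:
Executing turtle program step by step:
Start: pos=(-2,1), heading=90, pen down
REPEAT 10 [
  -- iteration 1/10 --
  FD 4: (-2,1) -> (-2,5) [heading=90, draw]
  RT 36: heading 90 -> 54
  -- iteration 2/10 --
  FD 4: (-2,5) -> (0.351,8.236) [heading=54, draw]
  RT 36: heading 54 -> 18
  -- iteration 3/10 --
  FD 4: (0.351,8.236) -> (4.155,9.472) [heading=18, draw]
  RT 36: heading 18 -> 342
  -- iteration 4/10 --
  FD 4: (4.155,9.472) -> (7.96,8.236) [heading=342, draw]
  RT 36: heading 342 -> 306
  -- iteration 5/10 --
  FD 4: (7.96,8.236) -> (10.311,5) [heading=306, draw]
  RT 36: heading 306 -> 270
  -- iteration 6/10 --
  FD 4: (10.311,5) -> (10.311,1) [heading=270, draw]
  RT 36: heading 270 -> 234
  -- iteration 7/10 --
  FD 4: (10.311,1) -> (7.96,-2.236) [heading=234, draw]
  RT 36: heading 234 -> 198
  -- iteration 8/10 --
  FD 4: (7.96,-2.236) -> (4.155,-3.472) [heading=198, draw]
  RT 36: heading 198 -> 162
  -- iteration 9/10 --
  FD 4: (4.155,-3.472) -> (0.351,-2.236) [heading=162, draw]
  RT 36: heading 162 -> 126
  -- iteration 10/10 --
  FD 4: (0.351,-2.236) -> (-2,1) [heading=126, draw]
  RT 36: heading 126 -> 90
]
Final: pos=(-2,1), heading=90, 10 segment(s) drawn

Start position: (-2, 1)
Final position: (-2, 1)
Distance = 0; < 1e-6 -> CLOSED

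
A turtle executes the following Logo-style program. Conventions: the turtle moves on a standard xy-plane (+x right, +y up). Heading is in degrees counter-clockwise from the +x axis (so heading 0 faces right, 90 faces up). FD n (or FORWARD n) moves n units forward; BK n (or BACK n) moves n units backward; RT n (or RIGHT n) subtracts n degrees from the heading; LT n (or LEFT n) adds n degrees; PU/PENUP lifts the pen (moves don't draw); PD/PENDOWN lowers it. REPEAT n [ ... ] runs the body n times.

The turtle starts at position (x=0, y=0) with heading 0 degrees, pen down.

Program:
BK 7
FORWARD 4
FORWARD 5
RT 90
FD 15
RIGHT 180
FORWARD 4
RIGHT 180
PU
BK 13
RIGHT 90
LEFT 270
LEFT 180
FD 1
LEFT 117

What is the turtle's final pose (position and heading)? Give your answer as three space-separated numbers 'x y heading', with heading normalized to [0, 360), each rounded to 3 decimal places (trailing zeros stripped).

Answer: 2 1 27

Derivation:
Executing turtle program step by step:
Start: pos=(0,0), heading=0, pen down
BK 7: (0,0) -> (-7,0) [heading=0, draw]
FD 4: (-7,0) -> (-3,0) [heading=0, draw]
FD 5: (-3,0) -> (2,0) [heading=0, draw]
RT 90: heading 0 -> 270
FD 15: (2,0) -> (2,-15) [heading=270, draw]
RT 180: heading 270 -> 90
FD 4: (2,-15) -> (2,-11) [heading=90, draw]
RT 180: heading 90 -> 270
PU: pen up
BK 13: (2,-11) -> (2,2) [heading=270, move]
RT 90: heading 270 -> 180
LT 270: heading 180 -> 90
LT 180: heading 90 -> 270
FD 1: (2,2) -> (2,1) [heading=270, move]
LT 117: heading 270 -> 27
Final: pos=(2,1), heading=27, 5 segment(s) drawn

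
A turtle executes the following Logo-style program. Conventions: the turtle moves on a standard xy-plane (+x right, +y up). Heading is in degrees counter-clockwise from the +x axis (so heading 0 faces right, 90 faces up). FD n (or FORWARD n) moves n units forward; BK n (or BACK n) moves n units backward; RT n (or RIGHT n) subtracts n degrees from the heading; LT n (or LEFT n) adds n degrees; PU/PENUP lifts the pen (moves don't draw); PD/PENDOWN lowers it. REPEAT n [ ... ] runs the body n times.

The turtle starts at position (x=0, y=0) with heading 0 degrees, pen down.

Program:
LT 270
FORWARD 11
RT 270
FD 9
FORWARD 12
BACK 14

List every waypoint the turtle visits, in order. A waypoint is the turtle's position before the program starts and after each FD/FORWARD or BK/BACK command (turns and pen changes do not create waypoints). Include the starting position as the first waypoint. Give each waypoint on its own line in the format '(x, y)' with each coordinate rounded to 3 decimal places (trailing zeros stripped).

Executing turtle program step by step:
Start: pos=(0,0), heading=0, pen down
LT 270: heading 0 -> 270
FD 11: (0,0) -> (0,-11) [heading=270, draw]
RT 270: heading 270 -> 0
FD 9: (0,-11) -> (9,-11) [heading=0, draw]
FD 12: (9,-11) -> (21,-11) [heading=0, draw]
BK 14: (21,-11) -> (7,-11) [heading=0, draw]
Final: pos=(7,-11), heading=0, 4 segment(s) drawn
Waypoints (5 total):
(0, 0)
(0, -11)
(9, -11)
(21, -11)
(7, -11)

Answer: (0, 0)
(0, -11)
(9, -11)
(21, -11)
(7, -11)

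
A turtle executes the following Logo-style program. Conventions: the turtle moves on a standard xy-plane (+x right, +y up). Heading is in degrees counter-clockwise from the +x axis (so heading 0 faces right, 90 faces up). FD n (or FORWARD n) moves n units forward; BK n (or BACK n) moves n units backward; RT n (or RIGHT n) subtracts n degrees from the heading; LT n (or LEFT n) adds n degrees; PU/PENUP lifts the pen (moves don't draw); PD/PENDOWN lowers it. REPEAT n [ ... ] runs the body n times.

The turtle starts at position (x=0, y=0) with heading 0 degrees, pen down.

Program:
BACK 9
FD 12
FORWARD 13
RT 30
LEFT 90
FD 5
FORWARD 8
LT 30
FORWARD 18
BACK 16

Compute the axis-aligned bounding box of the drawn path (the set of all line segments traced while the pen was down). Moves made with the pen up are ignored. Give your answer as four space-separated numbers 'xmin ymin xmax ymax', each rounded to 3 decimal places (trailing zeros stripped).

Executing turtle program step by step:
Start: pos=(0,0), heading=0, pen down
BK 9: (0,0) -> (-9,0) [heading=0, draw]
FD 12: (-9,0) -> (3,0) [heading=0, draw]
FD 13: (3,0) -> (16,0) [heading=0, draw]
RT 30: heading 0 -> 330
LT 90: heading 330 -> 60
FD 5: (16,0) -> (18.5,4.33) [heading=60, draw]
FD 8: (18.5,4.33) -> (22.5,11.258) [heading=60, draw]
LT 30: heading 60 -> 90
FD 18: (22.5,11.258) -> (22.5,29.258) [heading=90, draw]
BK 16: (22.5,29.258) -> (22.5,13.258) [heading=90, draw]
Final: pos=(22.5,13.258), heading=90, 7 segment(s) drawn

Segment endpoints: x in {-9, 0, 3, 16, 18.5, 22.5}, y in {0, 4.33, 11.258, 13.258, 29.258}
xmin=-9, ymin=0, xmax=22.5, ymax=29.258

Answer: -9 0 22.5 29.258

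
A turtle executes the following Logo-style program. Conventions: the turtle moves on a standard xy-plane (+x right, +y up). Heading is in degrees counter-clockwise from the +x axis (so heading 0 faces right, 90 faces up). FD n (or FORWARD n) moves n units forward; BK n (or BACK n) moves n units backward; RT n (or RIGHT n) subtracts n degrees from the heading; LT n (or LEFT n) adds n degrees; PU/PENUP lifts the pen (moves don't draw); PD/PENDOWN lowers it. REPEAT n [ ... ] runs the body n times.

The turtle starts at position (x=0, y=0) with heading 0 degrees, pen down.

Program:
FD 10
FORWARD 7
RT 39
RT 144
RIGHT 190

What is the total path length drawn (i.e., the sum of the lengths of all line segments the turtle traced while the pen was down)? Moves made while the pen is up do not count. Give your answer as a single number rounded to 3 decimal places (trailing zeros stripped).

Answer: 17

Derivation:
Executing turtle program step by step:
Start: pos=(0,0), heading=0, pen down
FD 10: (0,0) -> (10,0) [heading=0, draw]
FD 7: (10,0) -> (17,0) [heading=0, draw]
RT 39: heading 0 -> 321
RT 144: heading 321 -> 177
RT 190: heading 177 -> 347
Final: pos=(17,0), heading=347, 2 segment(s) drawn

Segment lengths:
  seg 1: (0,0) -> (10,0), length = 10
  seg 2: (10,0) -> (17,0), length = 7
Total = 17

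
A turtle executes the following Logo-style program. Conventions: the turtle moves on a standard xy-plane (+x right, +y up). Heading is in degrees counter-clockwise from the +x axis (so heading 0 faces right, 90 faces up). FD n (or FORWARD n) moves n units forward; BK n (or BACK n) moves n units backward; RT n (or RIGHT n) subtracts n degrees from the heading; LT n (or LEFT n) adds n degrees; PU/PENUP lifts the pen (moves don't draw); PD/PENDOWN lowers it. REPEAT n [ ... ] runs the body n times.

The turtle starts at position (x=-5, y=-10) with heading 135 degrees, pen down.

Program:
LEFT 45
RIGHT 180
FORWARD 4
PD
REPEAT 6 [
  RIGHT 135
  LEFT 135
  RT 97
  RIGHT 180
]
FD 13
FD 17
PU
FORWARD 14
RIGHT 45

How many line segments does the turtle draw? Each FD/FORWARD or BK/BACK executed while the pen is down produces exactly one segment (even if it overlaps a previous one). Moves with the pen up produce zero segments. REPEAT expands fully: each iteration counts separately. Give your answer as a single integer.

Executing turtle program step by step:
Start: pos=(-5,-10), heading=135, pen down
LT 45: heading 135 -> 180
RT 180: heading 180 -> 0
FD 4: (-5,-10) -> (-1,-10) [heading=0, draw]
PD: pen down
REPEAT 6 [
  -- iteration 1/6 --
  RT 135: heading 0 -> 225
  LT 135: heading 225 -> 0
  RT 97: heading 0 -> 263
  RT 180: heading 263 -> 83
  -- iteration 2/6 --
  RT 135: heading 83 -> 308
  LT 135: heading 308 -> 83
  RT 97: heading 83 -> 346
  RT 180: heading 346 -> 166
  -- iteration 3/6 --
  RT 135: heading 166 -> 31
  LT 135: heading 31 -> 166
  RT 97: heading 166 -> 69
  RT 180: heading 69 -> 249
  -- iteration 4/6 --
  RT 135: heading 249 -> 114
  LT 135: heading 114 -> 249
  RT 97: heading 249 -> 152
  RT 180: heading 152 -> 332
  -- iteration 5/6 --
  RT 135: heading 332 -> 197
  LT 135: heading 197 -> 332
  RT 97: heading 332 -> 235
  RT 180: heading 235 -> 55
  -- iteration 6/6 --
  RT 135: heading 55 -> 280
  LT 135: heading 280 -> 55
  RT 97: heading 55 -> 318
  RT 180: heading 318 -> 138
]
FD 13: (-1,-10) -> (-10.661,-1.301) [heading=138, draw]
FD 17: (-10.661,-1.301) -> (-23.294,10.074) [heading=138, draw]
PU: pen up
FD 14: (-23.294,10.074) -> (-33.698,19.442) [heading=138, move]
RT 45: heading 138 -> 93
Final: pos=(-33.698,19.442), heading=93, 3 segment(s) drawn
Segments drawn: 3

Answer: 3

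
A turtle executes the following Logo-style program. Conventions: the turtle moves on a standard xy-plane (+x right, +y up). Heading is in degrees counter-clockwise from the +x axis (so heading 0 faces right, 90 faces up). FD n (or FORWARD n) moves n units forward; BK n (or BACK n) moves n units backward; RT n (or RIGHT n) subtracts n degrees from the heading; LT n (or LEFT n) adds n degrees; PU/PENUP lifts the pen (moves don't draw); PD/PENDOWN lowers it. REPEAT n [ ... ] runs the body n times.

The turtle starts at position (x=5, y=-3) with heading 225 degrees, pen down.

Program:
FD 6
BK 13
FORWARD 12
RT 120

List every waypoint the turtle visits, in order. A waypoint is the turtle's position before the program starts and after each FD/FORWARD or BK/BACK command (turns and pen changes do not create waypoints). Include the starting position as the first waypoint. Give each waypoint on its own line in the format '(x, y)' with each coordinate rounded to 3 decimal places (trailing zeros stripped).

Executing turtle program step by step:
Start: pos=(5,-3), heading=225, pen down
FD 6: (5,-3) -> (0.757,-7.243) [heading=225, draw]
BK 13: (0.757,-7.243) -> (9.95,1.95) [heading=225, draw]
FD 12: (9.95,1.95) -> (1.464,-6.536) [heading=225, draw]
RT 120: heading 225 -> 105
Final: pos=(1.464,-6.536), heading=105, 3 segment(s) drawn
Waypoints (4 total):
(5, -3)
(0.757, -7.243)
(9.95, 1.95)
(1.464, -6.536)

Answer: (5, -3)
(0.757, -7.243)
(9.95, 1.95)
(1.464, -6.536)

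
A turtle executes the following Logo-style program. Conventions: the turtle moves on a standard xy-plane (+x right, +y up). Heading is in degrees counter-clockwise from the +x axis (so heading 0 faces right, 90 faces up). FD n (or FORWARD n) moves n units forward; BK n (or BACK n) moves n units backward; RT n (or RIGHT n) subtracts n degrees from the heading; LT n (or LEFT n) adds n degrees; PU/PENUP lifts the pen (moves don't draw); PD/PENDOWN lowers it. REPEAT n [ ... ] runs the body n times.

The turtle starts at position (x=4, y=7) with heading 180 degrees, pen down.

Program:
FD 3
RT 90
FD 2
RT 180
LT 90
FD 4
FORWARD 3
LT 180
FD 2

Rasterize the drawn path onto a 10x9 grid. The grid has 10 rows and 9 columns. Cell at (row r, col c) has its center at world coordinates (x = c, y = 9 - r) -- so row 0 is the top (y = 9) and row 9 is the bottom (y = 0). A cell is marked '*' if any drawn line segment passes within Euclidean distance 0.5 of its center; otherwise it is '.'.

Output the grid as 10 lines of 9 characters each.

Answer: .********
.*.......
.****....
.........
.........
.........
.........
.........
.........
.........

Derivation:
Segment 0: (4,7) -> (1,7)
Segment 1: (1,7) -> (1,9)
Segment 2: (1,9) -> (5,9)
Segment 3: (5,9) -> (8,9)
Segment 4: (8,9) -> (6,9)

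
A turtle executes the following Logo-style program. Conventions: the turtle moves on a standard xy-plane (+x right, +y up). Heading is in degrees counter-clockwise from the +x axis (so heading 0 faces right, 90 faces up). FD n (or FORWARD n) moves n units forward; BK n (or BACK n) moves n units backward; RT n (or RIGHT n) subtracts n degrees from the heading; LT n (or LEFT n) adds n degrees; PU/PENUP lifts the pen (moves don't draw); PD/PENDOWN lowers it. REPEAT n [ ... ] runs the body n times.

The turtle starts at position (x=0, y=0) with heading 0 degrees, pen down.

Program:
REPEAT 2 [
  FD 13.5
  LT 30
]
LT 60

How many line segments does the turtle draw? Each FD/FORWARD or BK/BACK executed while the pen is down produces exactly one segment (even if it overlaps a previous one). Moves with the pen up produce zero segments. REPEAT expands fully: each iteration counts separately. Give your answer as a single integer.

Answer: 2

Derivation:
Executing turtle program step by step:
Start: pos=(0,0), heading=0, pen down
REPEAT 2 [
  -- iteration 1/2 --
  FD 13.5: (0,0) -> (13.5,0) [heading=0, draw]
  LT 30: heading 0 -> 30
  -- iteration 2/2 --
  FD 13.5: (13.5,0) -> (25.191,6.75) [heading=30, draw]
  LT 30: heading 30 -> 60
]
LT 60: heading 60 -> 120
Final: pos=(25.191,6.75), heading=120, 2 segment(s) drawn
Segments drawn: 2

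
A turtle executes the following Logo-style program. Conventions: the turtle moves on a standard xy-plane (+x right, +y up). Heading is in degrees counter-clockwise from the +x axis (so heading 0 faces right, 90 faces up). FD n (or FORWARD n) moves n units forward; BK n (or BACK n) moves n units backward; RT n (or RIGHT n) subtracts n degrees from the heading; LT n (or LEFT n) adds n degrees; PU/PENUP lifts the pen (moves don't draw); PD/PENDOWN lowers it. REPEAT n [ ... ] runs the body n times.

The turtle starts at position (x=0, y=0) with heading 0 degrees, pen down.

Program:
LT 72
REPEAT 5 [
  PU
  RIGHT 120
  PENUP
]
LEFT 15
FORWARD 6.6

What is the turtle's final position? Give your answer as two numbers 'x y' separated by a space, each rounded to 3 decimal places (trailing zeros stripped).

Answer: -5.881 -2.996

Derivation:
Executing turtle program step by step:
Start: pos=(0,0), heading=0, pen down
LT 72: heading 0 -> 72
REPEAT 5 [
  -- iteration 1/5 --
  PU: pen up
  RT 120: heading 72 -> 312
  PU: pen up
  -- iteration 2/5 --
  PU: pen up
  RT 120: heading 312 -> 192
  PU: pen up
  -- iteration 3/5 --
  PU: pen up
  RT 120: heading 192 -> 72
  PU: pen up
  -- iteration 4/5 --
  PU: pen up
  RT 120: heading 72 -> 312
  PU: pen up
  -- iteration 5/5 --
  PU: pen up
  RT 120: heading 312 -> 192
  PU: pen up
]
LT 15: heading 192 -> 207
FD 6.6: (0,0) -> (-5.881,-2.996) [heading=207, move]
Final: pos=(-5.881,-2.996), heading=207, 0 segment(s) drawn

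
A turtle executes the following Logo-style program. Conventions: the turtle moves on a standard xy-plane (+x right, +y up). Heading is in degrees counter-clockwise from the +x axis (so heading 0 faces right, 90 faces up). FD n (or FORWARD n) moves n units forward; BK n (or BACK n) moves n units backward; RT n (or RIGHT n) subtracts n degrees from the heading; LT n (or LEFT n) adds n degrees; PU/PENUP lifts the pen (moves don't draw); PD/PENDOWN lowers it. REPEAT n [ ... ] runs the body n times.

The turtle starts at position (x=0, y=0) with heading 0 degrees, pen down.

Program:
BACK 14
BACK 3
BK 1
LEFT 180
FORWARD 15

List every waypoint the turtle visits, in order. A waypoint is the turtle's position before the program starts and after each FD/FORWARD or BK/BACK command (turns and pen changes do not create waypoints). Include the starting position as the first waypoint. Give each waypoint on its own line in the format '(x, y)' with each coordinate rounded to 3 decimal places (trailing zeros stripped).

Executing turtle program step by step:
Start: pos=(0,0), heading=0, pen down
BK 14: (0,0) -> (-14,0) [heading=0, draw]
BK 3: (-14,0) -> (-17,0) [heading=0, draw]
BK 1: (-17,0) -> (-18,0) [heading=0, draw]
LT 180: heading 0 -> 180
FD 15: (-18,0) -> (-33,0) [heading=180, draw]
Final: pos=(-33,0), heading=180, 4 segment(s) drawn
Waypoints (5 total):
(0, 0)
(-14, 0)
(-17, 0)
(-18, 0)
(-33, 0)

Answer: (0, 0)
(-14, 0)
(-17, 0)
(-18, 0)
(-33, 0)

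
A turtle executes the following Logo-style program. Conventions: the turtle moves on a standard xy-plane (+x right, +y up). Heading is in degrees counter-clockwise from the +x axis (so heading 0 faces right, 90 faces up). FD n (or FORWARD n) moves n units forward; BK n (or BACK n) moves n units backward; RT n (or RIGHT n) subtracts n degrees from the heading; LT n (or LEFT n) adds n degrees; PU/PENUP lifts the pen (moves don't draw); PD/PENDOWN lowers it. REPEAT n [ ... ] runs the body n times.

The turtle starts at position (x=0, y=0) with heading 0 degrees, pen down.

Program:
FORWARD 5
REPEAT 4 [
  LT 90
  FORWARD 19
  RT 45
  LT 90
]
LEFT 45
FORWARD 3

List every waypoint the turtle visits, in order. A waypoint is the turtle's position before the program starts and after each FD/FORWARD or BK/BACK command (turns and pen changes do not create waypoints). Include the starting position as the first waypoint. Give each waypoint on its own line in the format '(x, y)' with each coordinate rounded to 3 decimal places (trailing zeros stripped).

Executing turtle program step by step:
Start: pos=(0,0), heading=0, pen down
FD 5: (0,0) -> (5,0) [heading=0, draw]
REPEAT 4 [
  -- iteration 1/4 --
  LT 90: heading 0 -> 90
  FD 19: (5,0) -> (5,19) [heading=90, draw]
  RT 45: heading 90 -> 45
  LT 90: heading 45 -> 135
  -- iteration 2/4 --
  LT 90: heading 135 -> 225
  FD 19: (5,19) -> (-8.435,5.565) [heading=225, draw]
  RT 45: heading 225 -> 180
  LT 90: heading 180 -> 270
  -- iteration 3/4 --
  LT 90: heading 270 -> 0
  FD 19: (-8.435,5.565) -> (10.565,5.565) [heading=0, draw]
  RT 45: heading 0 -> 315
  LT 90: heading 315 -> 45
  -- iteration 4/4 --
  LT 90: heading 45 -> 135
  FD 19: (10.565,5.565) -> (-2.87,19) [heading=135, draw]
  RT 45: heading 135 -> 90
  LT 90: heading 90 -> 180
]
LT 45: heading 180 -> 225
FD 3: (-2.87,19) -> (-4.991,16.879) [heading=225, draw]
Final: pos=(-4.991,16.879), heading=225, 6 segment(s) drawn
Waypoints (7 total):
(0, 0)
(5, 0)
(5, 19)
(-8.435, 5.565)
(10.565, 5.565)
(-2.87, 19)
(-4.991, 16.879)

Answer: (0, 0)
(5, 0)
(5, 19)
(-8.435, 5.565)
(10.565, 5.565)
(-2.87, 19)
(-4.991, 16.879)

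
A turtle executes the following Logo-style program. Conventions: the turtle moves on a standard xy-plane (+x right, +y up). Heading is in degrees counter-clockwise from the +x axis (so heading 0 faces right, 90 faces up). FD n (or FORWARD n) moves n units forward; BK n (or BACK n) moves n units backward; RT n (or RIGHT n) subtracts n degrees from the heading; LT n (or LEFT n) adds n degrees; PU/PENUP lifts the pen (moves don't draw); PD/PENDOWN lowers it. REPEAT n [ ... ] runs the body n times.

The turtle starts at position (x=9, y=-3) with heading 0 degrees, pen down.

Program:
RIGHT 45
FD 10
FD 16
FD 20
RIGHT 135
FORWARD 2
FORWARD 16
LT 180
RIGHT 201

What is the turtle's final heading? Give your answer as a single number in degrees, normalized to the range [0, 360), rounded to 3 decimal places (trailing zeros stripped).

Executing turtle program step by step:
Start: pos=(9,-3), heading=0, pen down
RT 45: heading 0 -> 315
FD 10: (9,-3) -> (16.071,-10.071) [heading=315, draw]
FD 16: (16.071,-10.071) -> (27.385,-21.385) [heading=315, draw]
FD 20: (27.385,-21.385) -> (41.527,-35.527) [heading=315, draw]
RT 135: heading 315 -> 180
FD 2: (41.527,-35.527) -> (39.527,-35.527) [heading=180, draw]
FD 16: (39.527,-35.527) -> (23.527,-35.527) [heading=180, draw]
LT 180: heading 180 -> 0
RT 201: heading 0 -> 159
Final: pos=(23.527,-35.527), heading=159, 5 segment(s) drawn

Answer: 159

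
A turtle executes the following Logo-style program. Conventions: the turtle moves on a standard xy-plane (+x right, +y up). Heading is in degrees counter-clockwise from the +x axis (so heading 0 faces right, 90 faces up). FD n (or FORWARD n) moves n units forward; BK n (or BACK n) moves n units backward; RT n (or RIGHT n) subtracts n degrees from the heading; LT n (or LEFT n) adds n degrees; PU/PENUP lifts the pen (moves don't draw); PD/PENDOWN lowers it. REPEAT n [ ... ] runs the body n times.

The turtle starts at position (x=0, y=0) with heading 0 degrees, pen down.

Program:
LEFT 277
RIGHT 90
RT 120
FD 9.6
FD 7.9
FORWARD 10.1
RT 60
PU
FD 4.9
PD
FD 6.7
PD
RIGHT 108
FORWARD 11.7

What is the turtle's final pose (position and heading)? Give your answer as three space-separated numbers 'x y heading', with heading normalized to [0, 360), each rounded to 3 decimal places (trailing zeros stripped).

Answer: 20.065 15.335 259

Derivation:
Executing turtle program step by step:
Start: pos=(0,0), heading=0, pen down
LT 277: heading 0 -> 277
RT 90: heading 277 -> 187
RT 120: heading 187 -> 67
FD 9.6: (0,0) -> (3.751,8.837) [heading=67, draw]
FD 7.9: (3.751,8.837) -> (6.838,16.109) [heading=67, draw]
FD 10.1: (6.838,16.109) -> (10.784,25.406) [heading=67, draw]
RT 60: heading 67 -> 7
PU: pen up
FD 4.9: (10.784,25.406) -> (15.648,26.003) [heading=7, move]
PD: pen down
FD 6.7: (15.648,26.003) -> (22.298,26.82) [heading=7, draw]
PD: pen down
RT 108: heading 7 -> 259
FD 11.7: (22.298,26.82) -> (20.065,15.335) [heading=259, draw]
Final: pos=(20.065,15.335), heading=259, 5 segment(s) drawn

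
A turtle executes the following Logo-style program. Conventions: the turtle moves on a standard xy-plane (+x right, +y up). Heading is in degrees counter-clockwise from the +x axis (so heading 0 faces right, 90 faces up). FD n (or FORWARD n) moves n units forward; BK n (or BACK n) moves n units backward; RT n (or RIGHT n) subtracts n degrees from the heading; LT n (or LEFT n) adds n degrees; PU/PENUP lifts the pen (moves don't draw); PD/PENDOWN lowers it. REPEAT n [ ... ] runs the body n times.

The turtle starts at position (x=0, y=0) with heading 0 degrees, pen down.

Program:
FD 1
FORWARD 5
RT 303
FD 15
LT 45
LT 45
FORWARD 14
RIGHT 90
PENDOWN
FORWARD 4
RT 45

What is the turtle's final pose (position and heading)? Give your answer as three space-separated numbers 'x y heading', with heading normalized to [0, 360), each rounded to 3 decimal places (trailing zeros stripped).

Answer: 4.607 23.56 12

Derivation:
Executing turtle program step by step:
Start: pos=(0,0), heading=0, pen down
FD 1: (0,0) -> (1,0) [heading=0, draw]
FD 5: (1,0) -> (6,0) [heading=0, draw]
RT 303: heading 0 -> 57
FD 15: (6,0) -> (14.17,12.58) [heading=57, draw]
LT 45: heading 57 -> 102
LT 45: heading 102 -> 147
FD 14: (14.17,12.58) -> (2.428,20.205) [heading=147, draw]
RT 90: heading 147 -> 57
PD: pen down
FD 4: (2.428,20.205) -> (4.607,23.56) [heading=57, draw]
RT 45: heading 57 -> 12
Final: pos=(4.607,23.56), heading=12, 5 segment(s) drawn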